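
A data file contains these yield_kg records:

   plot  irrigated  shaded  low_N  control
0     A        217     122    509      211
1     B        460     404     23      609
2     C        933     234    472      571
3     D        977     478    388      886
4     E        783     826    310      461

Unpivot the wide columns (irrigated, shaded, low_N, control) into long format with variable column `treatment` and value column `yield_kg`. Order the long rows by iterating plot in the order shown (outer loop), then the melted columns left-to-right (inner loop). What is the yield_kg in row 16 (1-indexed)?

20 rows total (5 × 4). Row 16: index ⌊(16-1)/4⌋ = 3 into plot → D; (16-1) mod 4 = 3 into the melted columns → control.
So row 16 is (D, control, 886); yield_kg = 886.

886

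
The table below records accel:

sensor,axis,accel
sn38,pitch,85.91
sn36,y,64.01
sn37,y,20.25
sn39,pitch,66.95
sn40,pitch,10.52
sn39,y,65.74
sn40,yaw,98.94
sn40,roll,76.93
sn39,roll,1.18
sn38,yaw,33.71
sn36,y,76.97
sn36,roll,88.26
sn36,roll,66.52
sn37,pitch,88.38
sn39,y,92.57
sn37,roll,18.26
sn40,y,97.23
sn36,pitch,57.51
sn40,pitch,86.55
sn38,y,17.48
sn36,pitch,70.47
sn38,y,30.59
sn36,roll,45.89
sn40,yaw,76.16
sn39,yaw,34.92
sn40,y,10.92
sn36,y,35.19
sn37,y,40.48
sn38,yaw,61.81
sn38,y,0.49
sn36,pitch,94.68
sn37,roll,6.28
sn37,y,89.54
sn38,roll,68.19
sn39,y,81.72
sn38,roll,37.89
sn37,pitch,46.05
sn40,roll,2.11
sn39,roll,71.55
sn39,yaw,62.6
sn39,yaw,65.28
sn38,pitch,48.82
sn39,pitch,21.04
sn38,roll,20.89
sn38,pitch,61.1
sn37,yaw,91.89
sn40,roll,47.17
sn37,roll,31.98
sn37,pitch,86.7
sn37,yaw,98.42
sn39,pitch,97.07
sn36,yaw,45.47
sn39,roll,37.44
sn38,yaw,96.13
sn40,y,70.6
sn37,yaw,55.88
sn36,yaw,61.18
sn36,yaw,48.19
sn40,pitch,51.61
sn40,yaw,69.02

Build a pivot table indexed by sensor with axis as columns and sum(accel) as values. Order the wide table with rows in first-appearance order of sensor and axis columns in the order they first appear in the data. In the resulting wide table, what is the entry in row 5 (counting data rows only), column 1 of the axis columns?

148.68

With rows in first-appearance order of sensor, row 5 is sensor=sn40. axis columns in first-appearance order: pitch, y, yaw, roll; column 1 is pitch.
Long rows with sensor=sn40, axis=pitch: 10.52 + 86.55 + 51.61 = 148.68.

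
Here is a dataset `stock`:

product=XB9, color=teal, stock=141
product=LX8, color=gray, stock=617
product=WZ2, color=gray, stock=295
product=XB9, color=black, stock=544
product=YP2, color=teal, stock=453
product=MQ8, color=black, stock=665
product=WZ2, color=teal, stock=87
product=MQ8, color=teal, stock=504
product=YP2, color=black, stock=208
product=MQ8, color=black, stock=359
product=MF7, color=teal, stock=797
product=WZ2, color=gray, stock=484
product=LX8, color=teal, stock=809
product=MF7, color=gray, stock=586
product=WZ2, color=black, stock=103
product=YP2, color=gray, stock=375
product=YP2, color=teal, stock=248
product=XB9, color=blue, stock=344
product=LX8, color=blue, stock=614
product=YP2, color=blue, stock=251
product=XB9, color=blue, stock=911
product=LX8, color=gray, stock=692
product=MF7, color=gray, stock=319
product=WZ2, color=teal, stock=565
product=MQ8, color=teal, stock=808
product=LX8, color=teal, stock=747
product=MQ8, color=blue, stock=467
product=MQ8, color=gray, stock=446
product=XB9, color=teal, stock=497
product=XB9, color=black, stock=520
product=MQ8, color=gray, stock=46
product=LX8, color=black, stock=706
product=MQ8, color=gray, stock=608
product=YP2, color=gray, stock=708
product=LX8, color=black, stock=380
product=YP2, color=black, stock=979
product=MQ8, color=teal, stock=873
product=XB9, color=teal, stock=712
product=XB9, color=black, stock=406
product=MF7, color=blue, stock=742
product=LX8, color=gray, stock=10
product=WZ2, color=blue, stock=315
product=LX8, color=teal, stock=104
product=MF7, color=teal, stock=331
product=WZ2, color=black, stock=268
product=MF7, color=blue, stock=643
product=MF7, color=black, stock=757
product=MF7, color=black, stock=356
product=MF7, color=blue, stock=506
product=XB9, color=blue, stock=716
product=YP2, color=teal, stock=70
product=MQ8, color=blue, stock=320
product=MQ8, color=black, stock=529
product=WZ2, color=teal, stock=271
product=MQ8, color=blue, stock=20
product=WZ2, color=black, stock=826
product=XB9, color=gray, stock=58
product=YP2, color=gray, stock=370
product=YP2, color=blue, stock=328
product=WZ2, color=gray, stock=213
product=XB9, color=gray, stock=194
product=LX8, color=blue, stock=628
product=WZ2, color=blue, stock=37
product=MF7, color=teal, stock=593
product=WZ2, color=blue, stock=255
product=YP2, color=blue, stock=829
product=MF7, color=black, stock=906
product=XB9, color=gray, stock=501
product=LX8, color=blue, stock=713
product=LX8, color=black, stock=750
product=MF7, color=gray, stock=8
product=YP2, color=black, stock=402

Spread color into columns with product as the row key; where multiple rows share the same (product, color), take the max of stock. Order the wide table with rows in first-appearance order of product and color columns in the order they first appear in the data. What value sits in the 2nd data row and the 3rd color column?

750

With rows in first-appearance order of product, row 2 is product=LX8. color columns in first-appearance order: teal, gray, black, blue; column 3 is black.
Long rows with product=LX8, color=black: max(706, 380, 750) = 750.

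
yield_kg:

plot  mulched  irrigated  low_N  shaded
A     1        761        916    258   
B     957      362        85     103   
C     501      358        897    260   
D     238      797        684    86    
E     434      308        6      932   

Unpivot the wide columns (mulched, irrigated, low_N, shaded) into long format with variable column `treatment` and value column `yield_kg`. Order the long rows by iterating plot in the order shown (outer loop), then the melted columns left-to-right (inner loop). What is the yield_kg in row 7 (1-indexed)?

85

20 rows total (5 × 4). Row 7: index ⌊(7-1)/4⌋ = 1 into plot → B; (7-1) mod 4 = 2 into the melted columns → low_N.
So row 7 is (B, low_N, 85); yield_kg = 85.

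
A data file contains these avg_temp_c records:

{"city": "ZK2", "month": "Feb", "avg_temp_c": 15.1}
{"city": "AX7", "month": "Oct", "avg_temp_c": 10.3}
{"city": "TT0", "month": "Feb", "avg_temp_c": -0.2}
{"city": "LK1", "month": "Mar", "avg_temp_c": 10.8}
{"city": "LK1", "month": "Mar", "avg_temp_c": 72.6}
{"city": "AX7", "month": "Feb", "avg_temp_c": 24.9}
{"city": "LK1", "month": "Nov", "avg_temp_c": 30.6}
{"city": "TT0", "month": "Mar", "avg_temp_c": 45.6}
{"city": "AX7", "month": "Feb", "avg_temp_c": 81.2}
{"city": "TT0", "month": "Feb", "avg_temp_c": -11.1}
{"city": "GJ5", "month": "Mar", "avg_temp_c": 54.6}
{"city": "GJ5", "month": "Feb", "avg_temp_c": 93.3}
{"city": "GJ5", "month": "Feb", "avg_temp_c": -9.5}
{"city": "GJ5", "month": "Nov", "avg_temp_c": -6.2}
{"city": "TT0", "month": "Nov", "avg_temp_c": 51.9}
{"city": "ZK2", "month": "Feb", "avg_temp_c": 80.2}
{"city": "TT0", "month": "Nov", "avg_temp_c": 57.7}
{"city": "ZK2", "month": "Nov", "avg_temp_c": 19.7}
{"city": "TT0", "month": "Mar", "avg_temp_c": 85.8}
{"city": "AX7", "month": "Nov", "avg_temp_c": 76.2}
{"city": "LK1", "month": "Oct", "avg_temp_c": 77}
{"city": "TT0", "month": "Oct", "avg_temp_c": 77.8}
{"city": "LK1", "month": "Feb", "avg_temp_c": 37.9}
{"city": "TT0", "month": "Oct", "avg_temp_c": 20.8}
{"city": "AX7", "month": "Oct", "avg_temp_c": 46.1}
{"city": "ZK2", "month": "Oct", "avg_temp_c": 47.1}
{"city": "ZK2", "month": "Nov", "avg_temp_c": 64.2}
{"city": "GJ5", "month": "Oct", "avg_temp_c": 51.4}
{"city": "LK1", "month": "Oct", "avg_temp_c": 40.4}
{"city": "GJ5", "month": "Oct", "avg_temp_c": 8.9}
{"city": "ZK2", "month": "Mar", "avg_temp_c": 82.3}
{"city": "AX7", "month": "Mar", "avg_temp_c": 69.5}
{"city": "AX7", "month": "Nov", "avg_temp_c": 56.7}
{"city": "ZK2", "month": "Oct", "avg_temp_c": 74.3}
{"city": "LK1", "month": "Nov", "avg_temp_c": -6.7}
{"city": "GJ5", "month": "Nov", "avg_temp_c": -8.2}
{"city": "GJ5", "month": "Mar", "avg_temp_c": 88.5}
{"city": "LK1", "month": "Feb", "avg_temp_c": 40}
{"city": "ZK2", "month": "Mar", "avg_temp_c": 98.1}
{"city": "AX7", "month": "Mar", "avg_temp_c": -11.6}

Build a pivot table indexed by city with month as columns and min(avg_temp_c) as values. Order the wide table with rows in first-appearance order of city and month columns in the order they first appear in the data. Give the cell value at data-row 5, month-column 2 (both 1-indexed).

With rows in first-appearance order of city, row 5 is city=GJ5. month columns in first-appearance order: Feb, Oct, Mar, Nov; column 2 is Oct.
Long rows with city=GJ5, month=Oct: min(51.4, 8.9) = 8.9.

8.9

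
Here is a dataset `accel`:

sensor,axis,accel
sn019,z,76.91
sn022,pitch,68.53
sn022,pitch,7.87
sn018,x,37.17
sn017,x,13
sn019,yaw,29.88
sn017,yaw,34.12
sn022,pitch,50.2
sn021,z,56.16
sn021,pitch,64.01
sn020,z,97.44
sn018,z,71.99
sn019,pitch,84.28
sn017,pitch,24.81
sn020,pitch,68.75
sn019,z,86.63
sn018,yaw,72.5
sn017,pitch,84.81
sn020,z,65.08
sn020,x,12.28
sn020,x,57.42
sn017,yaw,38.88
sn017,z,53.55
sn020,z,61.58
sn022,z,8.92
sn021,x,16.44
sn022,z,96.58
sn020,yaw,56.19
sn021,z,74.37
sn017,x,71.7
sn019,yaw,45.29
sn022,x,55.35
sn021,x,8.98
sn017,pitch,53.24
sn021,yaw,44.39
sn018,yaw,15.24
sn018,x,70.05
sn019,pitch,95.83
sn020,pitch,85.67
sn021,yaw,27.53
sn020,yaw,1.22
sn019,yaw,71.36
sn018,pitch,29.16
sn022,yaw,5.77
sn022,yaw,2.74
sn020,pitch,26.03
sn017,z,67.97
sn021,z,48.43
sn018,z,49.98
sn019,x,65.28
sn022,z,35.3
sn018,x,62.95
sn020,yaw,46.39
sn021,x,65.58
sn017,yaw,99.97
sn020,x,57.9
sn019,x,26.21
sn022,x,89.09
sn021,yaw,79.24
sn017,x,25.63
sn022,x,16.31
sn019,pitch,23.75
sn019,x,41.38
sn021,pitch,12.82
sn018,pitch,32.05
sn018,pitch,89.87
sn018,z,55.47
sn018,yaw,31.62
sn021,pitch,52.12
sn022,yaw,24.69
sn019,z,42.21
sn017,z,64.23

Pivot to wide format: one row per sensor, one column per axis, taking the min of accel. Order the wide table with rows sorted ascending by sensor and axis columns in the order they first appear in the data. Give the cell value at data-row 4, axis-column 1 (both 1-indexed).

61.58

With rows sorted ascending by sensor, row 4 is sensor=sn020. axis columns in first-appearance order: z, pitch, x, yaw; column 1 is z.
Long rows with sensor=sn020, axis=z: min(97.44, 65.08, 61.58) = 61.58.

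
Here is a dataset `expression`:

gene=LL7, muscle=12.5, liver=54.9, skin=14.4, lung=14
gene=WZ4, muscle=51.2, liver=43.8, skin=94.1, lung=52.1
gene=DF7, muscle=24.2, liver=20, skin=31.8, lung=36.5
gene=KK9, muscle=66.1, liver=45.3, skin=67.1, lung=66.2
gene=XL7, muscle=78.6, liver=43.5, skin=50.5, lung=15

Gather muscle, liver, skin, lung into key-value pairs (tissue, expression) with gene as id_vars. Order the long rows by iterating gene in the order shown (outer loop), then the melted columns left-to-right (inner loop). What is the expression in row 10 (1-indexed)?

20 rows total (5 × 4). Row 10: index ⌊(10-1)/4⌋ = 2 into gene → DF7; (10-1) mod 4 = 1 into the melted columns → liver.
So row 10 is (DF7, liver, 20); expression = 20.

20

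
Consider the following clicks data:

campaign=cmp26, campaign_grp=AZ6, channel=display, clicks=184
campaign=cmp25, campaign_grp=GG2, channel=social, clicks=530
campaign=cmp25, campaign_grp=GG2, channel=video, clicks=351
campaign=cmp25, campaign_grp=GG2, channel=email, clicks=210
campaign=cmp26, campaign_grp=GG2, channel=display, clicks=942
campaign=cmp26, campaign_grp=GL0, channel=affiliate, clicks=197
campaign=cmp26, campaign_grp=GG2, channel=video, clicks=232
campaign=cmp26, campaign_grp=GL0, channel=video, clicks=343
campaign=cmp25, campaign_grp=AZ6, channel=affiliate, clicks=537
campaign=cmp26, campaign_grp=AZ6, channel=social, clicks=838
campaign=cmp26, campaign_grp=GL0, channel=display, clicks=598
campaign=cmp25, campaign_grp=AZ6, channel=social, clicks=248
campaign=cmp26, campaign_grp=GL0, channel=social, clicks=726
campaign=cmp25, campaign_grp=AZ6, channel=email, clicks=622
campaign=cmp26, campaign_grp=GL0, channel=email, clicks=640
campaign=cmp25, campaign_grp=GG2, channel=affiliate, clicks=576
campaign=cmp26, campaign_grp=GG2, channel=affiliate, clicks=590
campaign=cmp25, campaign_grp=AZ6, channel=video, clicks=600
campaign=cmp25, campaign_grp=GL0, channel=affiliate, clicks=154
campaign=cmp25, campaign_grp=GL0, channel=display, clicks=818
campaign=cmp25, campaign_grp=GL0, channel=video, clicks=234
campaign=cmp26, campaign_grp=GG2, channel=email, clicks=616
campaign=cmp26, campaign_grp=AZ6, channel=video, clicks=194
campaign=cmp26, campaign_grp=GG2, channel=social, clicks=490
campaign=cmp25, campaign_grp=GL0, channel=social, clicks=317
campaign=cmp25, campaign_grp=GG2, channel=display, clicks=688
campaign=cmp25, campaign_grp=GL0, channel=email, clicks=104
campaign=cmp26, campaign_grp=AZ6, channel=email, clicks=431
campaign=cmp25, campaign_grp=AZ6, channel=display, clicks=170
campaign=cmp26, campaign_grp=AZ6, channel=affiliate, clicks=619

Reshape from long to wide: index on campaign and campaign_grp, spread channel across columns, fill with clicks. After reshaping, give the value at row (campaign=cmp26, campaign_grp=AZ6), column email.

431

Wide layout: rows indexed by campaign and campaign_grp, columns are the 5 distinct channel values (display, social, video, email, affiliate).
Cell (campaign=cmp26, campaign_grp=AZ6, channel=email) draws from the long row where campaign=cmp26, campaign_grp=AZ6 and channel=email, which has clicks=431.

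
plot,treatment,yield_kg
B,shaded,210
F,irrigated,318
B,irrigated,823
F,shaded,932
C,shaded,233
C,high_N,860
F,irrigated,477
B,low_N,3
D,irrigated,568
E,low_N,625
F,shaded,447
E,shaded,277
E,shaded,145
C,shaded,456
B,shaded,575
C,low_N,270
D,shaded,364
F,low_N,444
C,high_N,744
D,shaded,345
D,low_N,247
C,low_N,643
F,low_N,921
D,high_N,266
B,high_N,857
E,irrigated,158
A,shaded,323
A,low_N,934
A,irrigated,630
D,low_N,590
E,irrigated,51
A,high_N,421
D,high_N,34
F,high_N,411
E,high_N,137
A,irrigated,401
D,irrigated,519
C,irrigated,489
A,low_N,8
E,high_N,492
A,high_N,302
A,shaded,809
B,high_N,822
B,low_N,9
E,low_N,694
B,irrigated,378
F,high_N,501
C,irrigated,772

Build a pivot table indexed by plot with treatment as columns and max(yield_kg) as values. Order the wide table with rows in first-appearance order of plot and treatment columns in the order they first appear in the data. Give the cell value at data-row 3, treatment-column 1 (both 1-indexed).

456

With rows in first-appearance order of plot, row 3 is plot=C. treatment columns in first-appearance order: shaded, irrigated, high_N, low_N; column 1 is shaded.
Long rows with plot=C, treatment=shaded: max(233, 456) = 456.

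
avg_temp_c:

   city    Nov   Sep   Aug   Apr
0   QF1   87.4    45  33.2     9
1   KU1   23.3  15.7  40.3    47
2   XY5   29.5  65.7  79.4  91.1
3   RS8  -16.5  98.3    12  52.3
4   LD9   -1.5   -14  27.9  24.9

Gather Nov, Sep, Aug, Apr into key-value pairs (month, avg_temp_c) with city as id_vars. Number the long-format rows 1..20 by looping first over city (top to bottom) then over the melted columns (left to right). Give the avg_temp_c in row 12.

20 rows total (5 × 4). Row 12: index ⌊(12-1)/4⌋ = 2 into city → XY5; (12-1) mod 4 = 3 into the melted columns → Apr.
So row 12 is (XY5, Apr, 91.1); avg_temp_c = 91.1.

91.1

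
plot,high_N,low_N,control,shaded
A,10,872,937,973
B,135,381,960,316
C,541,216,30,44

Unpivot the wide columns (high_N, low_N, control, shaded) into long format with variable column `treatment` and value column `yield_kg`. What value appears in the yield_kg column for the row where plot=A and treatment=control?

937

Unpivoting turns each (plot, wide-column) pair into one long row.
The wide cell at row A, column control holds 937, so the long row (A, control) has yield_kg=937.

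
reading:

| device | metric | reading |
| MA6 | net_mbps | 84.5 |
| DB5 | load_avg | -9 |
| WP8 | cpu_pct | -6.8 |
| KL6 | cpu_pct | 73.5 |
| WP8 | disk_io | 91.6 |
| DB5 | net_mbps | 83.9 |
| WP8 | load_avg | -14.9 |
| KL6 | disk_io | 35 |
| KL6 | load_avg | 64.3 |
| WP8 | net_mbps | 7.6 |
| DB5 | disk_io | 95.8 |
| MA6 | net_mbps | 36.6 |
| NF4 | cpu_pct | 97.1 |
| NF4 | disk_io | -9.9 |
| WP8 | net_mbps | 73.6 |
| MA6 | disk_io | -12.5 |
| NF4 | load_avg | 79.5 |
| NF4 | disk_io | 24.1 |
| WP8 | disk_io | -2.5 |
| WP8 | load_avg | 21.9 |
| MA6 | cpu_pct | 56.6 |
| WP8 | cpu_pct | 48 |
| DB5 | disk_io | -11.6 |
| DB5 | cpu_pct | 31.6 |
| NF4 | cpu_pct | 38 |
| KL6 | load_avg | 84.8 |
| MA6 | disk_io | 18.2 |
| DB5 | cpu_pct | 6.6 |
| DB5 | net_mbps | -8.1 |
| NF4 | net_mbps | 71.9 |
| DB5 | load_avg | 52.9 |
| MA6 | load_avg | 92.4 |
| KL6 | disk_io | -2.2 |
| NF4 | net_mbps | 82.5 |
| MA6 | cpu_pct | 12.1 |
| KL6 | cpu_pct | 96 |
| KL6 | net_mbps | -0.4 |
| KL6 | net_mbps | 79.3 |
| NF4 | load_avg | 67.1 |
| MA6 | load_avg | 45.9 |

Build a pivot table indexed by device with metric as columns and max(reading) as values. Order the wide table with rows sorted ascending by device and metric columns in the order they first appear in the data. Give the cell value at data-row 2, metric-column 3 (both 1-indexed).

96

With rows sorted ascending by device, row 2 is device=KL6. metric columns in first-appearance order: net_mbps, load_avg, cpu_pct, disk_io; column 3 is cpu_pct.
Long rows with device=KL6, metric=cpu_pct: max(73.5, 96) = 96.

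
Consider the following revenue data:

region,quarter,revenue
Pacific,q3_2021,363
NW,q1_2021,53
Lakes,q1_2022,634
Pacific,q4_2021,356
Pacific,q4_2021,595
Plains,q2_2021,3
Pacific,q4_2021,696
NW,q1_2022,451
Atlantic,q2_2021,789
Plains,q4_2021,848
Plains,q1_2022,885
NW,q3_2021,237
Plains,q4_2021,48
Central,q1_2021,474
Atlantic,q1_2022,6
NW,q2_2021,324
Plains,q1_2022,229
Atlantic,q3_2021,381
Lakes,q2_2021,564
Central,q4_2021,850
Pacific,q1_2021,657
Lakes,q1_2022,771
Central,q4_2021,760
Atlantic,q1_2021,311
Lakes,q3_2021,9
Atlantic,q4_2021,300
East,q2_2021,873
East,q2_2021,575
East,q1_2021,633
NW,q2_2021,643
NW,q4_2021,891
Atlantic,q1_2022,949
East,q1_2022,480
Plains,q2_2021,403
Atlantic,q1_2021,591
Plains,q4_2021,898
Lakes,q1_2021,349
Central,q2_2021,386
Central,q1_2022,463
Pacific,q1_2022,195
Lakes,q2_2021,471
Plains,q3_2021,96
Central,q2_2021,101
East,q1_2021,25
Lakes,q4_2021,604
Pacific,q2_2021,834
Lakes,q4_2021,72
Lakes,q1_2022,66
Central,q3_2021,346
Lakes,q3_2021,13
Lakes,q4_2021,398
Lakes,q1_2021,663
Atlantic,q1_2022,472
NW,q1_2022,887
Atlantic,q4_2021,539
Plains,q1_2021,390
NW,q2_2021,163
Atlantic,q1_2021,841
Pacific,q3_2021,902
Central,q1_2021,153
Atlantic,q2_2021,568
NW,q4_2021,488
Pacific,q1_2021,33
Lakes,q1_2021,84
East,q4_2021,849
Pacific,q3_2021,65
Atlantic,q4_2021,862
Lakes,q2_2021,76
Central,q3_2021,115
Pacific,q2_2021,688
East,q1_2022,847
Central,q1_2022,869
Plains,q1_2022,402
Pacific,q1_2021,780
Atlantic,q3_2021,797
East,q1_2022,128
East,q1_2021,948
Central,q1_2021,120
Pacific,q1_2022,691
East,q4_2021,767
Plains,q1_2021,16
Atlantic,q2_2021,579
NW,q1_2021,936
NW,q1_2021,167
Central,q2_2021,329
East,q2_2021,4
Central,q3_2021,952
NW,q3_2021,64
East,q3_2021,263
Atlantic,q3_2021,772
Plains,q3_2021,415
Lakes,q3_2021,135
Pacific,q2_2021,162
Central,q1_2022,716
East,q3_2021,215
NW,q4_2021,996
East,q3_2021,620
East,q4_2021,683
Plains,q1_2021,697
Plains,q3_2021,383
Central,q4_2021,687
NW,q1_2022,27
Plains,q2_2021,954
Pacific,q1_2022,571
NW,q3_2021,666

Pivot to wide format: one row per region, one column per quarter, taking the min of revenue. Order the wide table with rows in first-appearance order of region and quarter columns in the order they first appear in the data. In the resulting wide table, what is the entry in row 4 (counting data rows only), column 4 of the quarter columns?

With rows in first-appearance order of region, row 4 is region=Plains. quarter columns in first-appearance order: q3_2021, q1_2021, q1_2022, q4_2021, q2_2021; column 4 is q4_2021.
Long rows with region=Plains, quarter=q4_2021: min(848, 48, 898) = 48.

48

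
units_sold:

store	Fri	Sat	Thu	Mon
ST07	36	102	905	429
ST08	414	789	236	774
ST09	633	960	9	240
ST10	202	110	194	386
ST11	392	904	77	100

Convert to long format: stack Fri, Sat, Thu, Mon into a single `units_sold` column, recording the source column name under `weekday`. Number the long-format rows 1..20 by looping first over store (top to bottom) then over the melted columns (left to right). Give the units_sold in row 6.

789

20 rows total (5 × 4). Row 6: index ⌊(6-1)/4⌋ = 1 into store → ST08; (6-1) mod 4 = 1 into the melted columns → Sat.
So row 6 is (ST08, Sat, 789); units_sold = 789.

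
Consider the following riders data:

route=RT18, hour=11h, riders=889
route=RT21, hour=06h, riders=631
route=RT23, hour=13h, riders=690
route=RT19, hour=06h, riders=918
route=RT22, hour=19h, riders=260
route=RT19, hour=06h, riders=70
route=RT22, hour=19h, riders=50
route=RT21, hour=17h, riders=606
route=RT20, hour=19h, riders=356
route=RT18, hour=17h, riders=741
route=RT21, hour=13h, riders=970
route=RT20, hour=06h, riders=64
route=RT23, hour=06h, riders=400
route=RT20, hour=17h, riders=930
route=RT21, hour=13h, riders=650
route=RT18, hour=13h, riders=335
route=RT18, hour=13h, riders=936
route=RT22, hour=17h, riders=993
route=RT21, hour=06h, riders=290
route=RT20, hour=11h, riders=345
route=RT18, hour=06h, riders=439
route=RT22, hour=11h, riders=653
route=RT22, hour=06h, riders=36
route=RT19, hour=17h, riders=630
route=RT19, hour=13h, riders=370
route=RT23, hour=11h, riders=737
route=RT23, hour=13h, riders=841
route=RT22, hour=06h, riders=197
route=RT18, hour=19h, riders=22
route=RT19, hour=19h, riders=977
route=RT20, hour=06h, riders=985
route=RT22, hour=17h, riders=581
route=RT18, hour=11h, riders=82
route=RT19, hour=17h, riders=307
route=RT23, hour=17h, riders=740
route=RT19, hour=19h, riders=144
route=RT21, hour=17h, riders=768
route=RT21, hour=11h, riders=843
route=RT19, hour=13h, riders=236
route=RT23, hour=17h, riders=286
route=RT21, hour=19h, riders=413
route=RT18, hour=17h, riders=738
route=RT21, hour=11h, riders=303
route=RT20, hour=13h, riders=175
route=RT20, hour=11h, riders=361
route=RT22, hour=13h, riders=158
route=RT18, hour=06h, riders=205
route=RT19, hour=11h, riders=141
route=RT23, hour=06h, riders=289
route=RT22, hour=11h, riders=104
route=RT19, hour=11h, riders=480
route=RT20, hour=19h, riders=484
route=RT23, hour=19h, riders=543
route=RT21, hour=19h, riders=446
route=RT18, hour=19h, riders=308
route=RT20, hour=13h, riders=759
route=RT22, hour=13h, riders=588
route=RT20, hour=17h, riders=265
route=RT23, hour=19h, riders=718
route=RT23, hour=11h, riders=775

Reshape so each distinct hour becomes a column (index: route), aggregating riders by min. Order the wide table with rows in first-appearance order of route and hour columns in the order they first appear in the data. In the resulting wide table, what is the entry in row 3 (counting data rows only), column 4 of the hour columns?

543

With rows in first-appearance order of route, row 3 is route=RT23. hour columns in first-appearance order: 11h, 06h, 13h, 19h, 17h; column 4 is 19h.
Long rows with route=RT23, hour=19h: min(543, 718) = 543.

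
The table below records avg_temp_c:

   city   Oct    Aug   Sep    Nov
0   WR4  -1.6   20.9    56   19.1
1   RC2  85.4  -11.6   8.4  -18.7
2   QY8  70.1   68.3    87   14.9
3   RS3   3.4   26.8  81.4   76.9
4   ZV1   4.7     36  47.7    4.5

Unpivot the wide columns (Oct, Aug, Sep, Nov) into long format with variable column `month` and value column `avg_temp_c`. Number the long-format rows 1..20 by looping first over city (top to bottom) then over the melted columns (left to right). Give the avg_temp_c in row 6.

-11.6

20 rows total (5 × 4). Row 6: index ⌊(6-1)/4⌋ = 1 into city → RC2; (6-1) mod 4 = 1 into the melted columns → Aug.
So row 6 is (RC2, Aug, -11.6); avg_temp_c = -11.6.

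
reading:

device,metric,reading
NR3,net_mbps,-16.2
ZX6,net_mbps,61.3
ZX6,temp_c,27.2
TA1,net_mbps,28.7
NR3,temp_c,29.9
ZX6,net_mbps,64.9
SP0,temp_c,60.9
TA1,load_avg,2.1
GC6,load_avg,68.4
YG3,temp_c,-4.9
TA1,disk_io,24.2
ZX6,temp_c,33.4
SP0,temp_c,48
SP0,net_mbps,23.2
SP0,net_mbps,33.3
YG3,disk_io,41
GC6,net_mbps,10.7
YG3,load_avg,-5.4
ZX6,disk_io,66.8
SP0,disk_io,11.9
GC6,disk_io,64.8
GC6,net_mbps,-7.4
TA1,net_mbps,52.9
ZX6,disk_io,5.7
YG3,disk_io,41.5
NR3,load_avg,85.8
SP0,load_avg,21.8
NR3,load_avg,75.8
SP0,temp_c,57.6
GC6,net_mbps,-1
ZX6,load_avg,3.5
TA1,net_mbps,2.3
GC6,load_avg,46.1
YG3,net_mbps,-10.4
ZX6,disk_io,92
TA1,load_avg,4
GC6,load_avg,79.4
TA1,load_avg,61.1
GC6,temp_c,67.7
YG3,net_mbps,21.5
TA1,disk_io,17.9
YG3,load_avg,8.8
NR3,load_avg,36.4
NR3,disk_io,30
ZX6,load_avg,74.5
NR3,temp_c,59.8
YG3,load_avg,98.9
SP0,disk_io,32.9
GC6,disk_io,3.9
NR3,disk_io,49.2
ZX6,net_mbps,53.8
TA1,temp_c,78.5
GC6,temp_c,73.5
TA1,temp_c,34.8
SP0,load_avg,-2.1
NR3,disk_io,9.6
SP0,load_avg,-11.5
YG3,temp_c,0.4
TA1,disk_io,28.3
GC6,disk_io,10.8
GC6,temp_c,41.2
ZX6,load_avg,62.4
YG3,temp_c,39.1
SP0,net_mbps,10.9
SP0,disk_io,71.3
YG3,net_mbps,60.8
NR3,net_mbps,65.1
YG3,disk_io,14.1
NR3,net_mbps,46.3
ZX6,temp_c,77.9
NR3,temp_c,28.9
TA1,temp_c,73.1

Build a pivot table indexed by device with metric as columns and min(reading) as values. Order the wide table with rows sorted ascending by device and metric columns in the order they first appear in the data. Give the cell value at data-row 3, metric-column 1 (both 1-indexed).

10.9

With rows sorted ascending by device, row 3 is device=SP0. metric columns in first-appearance order: net_mbps, temp_c, load_avg, disk_io; column 1 is net_mbps.
Long rows with device=SP0, metric=net_mbps: min(23.2, 33.3, 10.9) = 10.9.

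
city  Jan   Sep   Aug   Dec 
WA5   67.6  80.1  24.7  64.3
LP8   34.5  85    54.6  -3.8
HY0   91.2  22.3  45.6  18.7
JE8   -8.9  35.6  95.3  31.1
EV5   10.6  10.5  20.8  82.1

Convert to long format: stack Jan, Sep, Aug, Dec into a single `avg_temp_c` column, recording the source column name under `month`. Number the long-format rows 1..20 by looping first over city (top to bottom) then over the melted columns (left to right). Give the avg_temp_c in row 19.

20.8

20 rows total (5 × 4). Row 19: index ⌊(19-1)/4⌋ = 4 into city → EV5; (19-1) mod 4 = 2 into the melted columns → Aug.
So row 19 is (EV5, Aug, 20.8); avg_temp_c = 20.8.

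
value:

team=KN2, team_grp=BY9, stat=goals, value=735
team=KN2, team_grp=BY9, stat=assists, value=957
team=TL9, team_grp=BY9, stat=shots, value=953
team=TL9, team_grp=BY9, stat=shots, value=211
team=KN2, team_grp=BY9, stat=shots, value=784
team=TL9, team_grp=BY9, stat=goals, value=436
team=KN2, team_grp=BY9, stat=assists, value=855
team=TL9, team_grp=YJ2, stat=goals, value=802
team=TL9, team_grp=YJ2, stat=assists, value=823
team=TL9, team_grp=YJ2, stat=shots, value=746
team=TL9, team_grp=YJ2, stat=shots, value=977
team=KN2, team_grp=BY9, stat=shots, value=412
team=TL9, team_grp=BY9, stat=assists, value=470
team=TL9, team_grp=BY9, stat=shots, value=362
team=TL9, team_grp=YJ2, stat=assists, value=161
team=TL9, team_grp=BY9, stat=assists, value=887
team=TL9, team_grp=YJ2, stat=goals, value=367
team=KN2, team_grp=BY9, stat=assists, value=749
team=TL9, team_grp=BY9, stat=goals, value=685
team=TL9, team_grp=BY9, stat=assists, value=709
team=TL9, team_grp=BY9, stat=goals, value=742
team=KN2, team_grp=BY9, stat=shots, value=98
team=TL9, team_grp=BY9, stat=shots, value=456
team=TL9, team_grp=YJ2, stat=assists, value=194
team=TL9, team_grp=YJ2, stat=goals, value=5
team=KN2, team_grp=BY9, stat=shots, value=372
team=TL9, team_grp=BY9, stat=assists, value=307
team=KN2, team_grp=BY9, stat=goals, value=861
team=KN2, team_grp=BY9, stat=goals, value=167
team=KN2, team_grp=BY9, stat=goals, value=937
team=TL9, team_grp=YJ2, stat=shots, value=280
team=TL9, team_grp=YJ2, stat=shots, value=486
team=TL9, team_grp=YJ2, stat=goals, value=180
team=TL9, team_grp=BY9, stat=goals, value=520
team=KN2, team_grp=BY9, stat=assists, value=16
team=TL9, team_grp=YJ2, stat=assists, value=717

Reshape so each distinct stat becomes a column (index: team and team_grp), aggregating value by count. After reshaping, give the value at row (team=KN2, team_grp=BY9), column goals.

4

Rows with team=KN2, team_grp=BY9 and stat=goals: value values are 735, 861, 167, 937.
4 rows match — count = 4.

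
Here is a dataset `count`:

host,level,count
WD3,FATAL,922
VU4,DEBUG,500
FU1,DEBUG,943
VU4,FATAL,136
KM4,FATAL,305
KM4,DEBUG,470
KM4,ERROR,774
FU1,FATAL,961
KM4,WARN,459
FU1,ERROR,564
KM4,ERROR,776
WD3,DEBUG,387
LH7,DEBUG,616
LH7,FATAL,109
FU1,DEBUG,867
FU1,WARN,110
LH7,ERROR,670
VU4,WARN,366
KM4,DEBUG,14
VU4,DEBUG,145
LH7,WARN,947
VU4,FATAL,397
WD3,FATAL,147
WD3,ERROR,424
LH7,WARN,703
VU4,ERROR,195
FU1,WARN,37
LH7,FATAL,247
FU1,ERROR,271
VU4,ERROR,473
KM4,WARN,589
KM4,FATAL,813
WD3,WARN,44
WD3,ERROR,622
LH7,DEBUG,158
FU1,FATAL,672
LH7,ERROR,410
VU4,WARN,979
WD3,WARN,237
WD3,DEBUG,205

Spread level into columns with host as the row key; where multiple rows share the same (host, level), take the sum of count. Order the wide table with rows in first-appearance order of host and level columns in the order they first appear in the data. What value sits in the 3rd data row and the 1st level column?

With rows in first-appearance order of host, row 3 is host=FU1. level columns in first-appearance order: FATAL, DEBUG, ERROR, WARN; column 1 is FATAL.
Long rows with host=FU1, level=FATAL: 961 + 672 = 1633.

1633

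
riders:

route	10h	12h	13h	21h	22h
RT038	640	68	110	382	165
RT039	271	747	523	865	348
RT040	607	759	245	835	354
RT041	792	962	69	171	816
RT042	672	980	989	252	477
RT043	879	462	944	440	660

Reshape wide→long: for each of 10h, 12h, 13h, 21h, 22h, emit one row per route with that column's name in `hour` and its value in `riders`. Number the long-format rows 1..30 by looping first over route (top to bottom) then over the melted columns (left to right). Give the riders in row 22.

30 rows total (6 × 5). Row 22: index ⌊(22-1)/5⌋ = 4 into route → RT042; (22-1) mod 5 = 1 into the melted columns → 12h.
So row 22 is (RT042, 12h, 980); riders = 980.

980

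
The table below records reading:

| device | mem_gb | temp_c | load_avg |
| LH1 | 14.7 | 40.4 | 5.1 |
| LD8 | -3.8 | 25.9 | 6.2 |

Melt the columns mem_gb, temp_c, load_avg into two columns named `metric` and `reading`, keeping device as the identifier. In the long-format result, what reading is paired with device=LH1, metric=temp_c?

Unpivoting turns each (device, wide-column) pair into one long row.
The wide cell at row LH1, column temp_c holds 40.4, so the long row (LH1, temp_c) has reading=40.4.

40.4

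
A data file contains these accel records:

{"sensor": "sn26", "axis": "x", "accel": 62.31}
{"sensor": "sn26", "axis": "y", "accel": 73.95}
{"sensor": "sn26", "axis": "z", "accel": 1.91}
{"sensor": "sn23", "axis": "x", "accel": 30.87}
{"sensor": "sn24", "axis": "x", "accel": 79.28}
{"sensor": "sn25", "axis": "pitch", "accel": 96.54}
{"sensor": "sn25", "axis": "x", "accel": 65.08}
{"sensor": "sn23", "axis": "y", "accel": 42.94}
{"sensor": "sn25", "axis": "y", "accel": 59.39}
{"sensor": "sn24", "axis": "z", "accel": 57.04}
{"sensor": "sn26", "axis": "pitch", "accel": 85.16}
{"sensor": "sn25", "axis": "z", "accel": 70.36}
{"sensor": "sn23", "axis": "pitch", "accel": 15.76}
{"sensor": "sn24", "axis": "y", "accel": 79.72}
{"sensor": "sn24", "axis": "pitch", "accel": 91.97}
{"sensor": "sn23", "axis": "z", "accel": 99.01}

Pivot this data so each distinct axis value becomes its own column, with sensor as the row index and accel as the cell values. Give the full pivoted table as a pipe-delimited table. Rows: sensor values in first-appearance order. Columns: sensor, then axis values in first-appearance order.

Columns: sensor plus the 4 distinct axis values (x, y, z, pitch).
For example, row sn26 column x takes accel=62.31 from the long row (sn26, x).

| sensor | x | y | z | pitch |
| sn26 | 62.31 | 73.95 | 1.91 | 85.16 |
| sn23 | 30.87 | 42.94 | 99.01 | 15.76 |
| sn24 | 79.28 | 79.72 | 57.04 | 91.97 |
| sn25 | 65.08 | 59.39 | 70.36 | 96.54 |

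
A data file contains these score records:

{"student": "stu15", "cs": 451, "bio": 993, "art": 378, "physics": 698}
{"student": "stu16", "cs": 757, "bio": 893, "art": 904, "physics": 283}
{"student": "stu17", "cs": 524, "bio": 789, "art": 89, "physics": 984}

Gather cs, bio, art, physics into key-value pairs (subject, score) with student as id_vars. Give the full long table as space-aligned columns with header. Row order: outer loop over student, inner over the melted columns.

Each (student, column) pair becomes one row: 3 × 4 = 12 rows.
For example, (stu15, cs) → score=451.

student  subject  score
stu15    cs       451  
stu15    bio      993  
stu15    art      378  
stu15    physics  698  
stu16    cs       757  
stu16    bio      893  
stu16    art      904  
stu16    physics  283  
stu17    cs       524  
stu17    bio      789  
stu17    art      89   
stu17    physics  984  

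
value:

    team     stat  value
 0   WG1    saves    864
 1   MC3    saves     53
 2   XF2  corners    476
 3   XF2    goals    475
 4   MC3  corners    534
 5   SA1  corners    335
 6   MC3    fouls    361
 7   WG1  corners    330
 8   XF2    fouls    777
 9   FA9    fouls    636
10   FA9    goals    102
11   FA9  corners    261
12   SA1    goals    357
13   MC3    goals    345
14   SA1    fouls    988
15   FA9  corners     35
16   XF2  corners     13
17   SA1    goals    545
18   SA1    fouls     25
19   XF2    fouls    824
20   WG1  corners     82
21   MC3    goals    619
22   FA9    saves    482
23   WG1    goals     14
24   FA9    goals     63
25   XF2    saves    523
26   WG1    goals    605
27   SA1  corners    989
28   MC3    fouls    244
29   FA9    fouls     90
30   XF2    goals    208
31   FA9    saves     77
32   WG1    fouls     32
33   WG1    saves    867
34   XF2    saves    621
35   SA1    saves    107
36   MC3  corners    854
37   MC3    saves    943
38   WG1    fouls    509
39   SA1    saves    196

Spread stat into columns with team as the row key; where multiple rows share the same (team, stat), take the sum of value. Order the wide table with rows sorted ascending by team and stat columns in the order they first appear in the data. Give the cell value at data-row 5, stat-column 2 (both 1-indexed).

With rows sorted ascending by team, row 5 is team=XF2. stat columns in first-appearance order: saves, corners, goals, fouls; column 2 is corners.
Long rows with team=XF2, stat=corners: 476 + 13 = 489.

489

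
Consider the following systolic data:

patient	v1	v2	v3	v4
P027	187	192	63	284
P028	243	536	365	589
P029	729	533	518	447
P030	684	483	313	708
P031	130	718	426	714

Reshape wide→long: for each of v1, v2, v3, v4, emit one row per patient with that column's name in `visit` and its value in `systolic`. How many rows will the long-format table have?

5 patient values × 4 melted columns = 20 rows.

20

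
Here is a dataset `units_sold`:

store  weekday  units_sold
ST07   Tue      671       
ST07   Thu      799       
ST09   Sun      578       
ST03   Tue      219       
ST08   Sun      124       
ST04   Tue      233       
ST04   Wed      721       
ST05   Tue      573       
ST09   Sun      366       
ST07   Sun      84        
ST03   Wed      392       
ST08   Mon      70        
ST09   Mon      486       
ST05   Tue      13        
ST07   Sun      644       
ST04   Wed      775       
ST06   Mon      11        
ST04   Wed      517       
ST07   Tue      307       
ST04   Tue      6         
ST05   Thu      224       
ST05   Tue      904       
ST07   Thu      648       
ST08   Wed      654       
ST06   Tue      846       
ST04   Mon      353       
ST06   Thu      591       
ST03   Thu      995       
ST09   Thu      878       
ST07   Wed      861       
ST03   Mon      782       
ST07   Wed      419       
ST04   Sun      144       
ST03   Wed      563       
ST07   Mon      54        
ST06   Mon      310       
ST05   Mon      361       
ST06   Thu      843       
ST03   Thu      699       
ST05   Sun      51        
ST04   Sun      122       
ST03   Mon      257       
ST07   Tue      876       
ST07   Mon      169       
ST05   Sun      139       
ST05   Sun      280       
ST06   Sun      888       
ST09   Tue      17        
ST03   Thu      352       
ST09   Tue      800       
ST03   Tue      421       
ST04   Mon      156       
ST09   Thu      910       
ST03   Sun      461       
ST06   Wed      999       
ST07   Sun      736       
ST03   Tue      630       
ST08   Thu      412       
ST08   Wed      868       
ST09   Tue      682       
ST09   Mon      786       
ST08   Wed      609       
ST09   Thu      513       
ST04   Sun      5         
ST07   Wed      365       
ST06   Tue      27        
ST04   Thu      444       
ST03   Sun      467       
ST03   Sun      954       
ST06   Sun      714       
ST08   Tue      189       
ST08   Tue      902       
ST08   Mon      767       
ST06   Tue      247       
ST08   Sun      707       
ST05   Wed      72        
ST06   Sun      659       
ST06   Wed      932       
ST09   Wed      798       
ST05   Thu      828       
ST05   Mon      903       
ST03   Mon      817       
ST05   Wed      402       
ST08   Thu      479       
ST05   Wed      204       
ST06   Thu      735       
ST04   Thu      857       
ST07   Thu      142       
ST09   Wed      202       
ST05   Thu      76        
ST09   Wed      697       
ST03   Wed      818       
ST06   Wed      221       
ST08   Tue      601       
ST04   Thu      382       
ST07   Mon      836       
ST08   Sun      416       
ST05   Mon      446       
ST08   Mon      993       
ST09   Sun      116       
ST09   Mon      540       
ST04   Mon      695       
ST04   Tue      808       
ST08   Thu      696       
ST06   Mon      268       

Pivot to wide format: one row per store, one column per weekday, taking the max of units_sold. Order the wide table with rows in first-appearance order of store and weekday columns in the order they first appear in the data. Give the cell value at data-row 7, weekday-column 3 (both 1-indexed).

888

With rows in first-appearance order of store, row 7 is store=ST06. weekday columns in first-appearance order: Tue, Thu, Sun, Wed, Mon; column 3 is Sun.
Long rows with store=ST06, weekday=Sun: max(888, 714, 659) = 888.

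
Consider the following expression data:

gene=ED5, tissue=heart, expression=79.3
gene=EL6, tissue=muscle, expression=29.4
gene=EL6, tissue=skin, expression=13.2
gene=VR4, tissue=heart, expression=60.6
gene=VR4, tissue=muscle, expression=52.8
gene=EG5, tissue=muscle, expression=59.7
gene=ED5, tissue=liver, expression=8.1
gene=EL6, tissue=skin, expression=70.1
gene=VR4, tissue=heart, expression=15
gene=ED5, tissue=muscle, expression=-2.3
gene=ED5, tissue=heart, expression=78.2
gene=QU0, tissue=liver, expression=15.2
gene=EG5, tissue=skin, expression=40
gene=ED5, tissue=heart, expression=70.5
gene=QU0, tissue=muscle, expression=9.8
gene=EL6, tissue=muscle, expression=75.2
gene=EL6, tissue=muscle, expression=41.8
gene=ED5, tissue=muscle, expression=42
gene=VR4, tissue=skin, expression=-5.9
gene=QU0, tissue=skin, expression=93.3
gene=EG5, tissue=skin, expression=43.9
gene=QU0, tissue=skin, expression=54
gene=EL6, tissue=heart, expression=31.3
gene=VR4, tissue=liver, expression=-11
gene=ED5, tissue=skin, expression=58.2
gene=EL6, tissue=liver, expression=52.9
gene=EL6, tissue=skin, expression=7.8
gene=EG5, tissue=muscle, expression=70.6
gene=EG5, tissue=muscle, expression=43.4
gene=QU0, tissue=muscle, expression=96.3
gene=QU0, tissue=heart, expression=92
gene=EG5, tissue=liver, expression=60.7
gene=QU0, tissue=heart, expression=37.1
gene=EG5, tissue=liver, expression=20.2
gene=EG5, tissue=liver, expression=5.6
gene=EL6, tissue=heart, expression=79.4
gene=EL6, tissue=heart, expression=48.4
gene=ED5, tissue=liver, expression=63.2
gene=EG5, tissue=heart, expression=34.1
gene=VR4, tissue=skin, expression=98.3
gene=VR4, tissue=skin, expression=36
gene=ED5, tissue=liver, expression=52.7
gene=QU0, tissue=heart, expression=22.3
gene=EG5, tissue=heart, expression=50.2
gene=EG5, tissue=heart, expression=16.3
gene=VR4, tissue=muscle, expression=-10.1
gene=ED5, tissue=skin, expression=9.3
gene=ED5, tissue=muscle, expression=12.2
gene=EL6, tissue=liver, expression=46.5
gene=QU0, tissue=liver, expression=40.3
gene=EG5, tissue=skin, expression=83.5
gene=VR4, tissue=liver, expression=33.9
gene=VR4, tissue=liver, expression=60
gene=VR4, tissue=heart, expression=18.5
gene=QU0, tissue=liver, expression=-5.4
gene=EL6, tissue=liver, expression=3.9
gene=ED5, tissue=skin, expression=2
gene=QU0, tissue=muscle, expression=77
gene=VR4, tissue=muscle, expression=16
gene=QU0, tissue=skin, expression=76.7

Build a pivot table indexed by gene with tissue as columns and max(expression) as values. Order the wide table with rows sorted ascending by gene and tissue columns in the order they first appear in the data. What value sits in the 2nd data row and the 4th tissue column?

With rows sorted ascending by gene, row 2 is gene=EG5. tissue columns in first-appearance order: heart, muscle, skin, liver; column 4 is liver.
Long rows with gene=EG5, tissue=liver: max(60.7, 20.2, 5.6) = 60.7.

60.7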